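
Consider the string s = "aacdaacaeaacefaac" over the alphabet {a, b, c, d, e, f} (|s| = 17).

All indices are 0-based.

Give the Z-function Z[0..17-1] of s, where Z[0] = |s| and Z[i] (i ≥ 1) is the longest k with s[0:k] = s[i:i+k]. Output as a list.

[17, 1, 0, 0, 3, 1, 0, 1, 0, 3, 1, 0, 0, 0, 3, 1, 0]

Z[0]=17
i=1: fresh scan; Z[1]=1 grow→box=[1,2)
i=2: fresh scan; Z[2]=0
i=3: fresh scan; Z[3]=0
i=4: fresh scan; Z[4]=3 grow→box=[4,7)
i=5: min(r-i=2, Z[1]=1)=1; Z[5]=1
i=6: min(r-i=1, Z[2]=0)=0; Z[6]=0
i=7: fresh scan; Z[7]=1 grow→box=[7,8)
i=8: fresh scan; Z[8]=0
i=9: fresh scan; Z[9]=3 grow→box=[9,12)
i=10: min(r-i=2, Z[1]=1)=1; Z[10]=1
i=11: min(r-i=1, Z[2]=0)=0; Z[11]=0
i=12: fresh scan; Z[12]=0
i=13: fresh scan; Z[13]=0
i=14: fresh scan; Z[14]=3 grow→box=[14,17)
i=15: min(r-i=2, Z[1]=1)=1; Z[15]=1
i=16: min(r-i=1, Z[2]=0)=0; Z[16]=0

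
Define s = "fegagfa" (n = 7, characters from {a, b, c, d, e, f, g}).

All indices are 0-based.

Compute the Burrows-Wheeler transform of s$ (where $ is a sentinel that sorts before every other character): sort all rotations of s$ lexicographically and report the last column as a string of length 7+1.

rank  rotation  last
    0  $fegagfa  a
    1  a$fegagf  f
    2  agfa$feg  g
    3  egagfa$f  f
    4  fa$fegag  g
    5  fegagfa$  $
    6  gagfa$fe  e
    7  gfa$fega  a

afgfg$ea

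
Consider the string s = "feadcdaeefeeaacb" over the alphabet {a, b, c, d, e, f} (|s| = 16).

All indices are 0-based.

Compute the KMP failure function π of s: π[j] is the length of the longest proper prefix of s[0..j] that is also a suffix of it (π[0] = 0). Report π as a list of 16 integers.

[0, 0, 0, 0, 0, 0, 0, 0, 0, 1, 2, 0, 0, 0, 0, 0]

π[0] = 0
j=1 s[j]='e': π[1]=0 (border '')
j=2 s[j]='a': π[2]=0 (border '')
j=3 s[j]='d': π[3]=0 (border '')
j=4 s[j]='c': π[4]=0 (border '')
j=5 s[j]='d': π[5]=0 (border '')
j=6 s[j]='a': π[6]=0 (border '')
j=7 s[j]='e': π[7]=0 (border '')
j=8 s[j]='e': π[8]=0 (border '')
j=9 s[j]='f': π[9]=1 (border 'f')
j=10 s[j]='e': π[10]=2 (border 'fe')
j=11 s[j]='e': k: 2→0; π[11]=0 (border '')
j=12 s[j]='a': π[12]=0 (border '')
j=13 s[j]='a': π[13]=0 (border '')
j=14 s[j]='c': π[14]=0 (border '')
j=15 s[j]='b': π[15]=0 (border '')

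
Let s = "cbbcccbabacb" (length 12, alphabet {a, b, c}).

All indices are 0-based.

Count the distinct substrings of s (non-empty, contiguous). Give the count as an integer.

rank | idx | suffix
   0 |   7 | abacb
   1 |   9 | acb
   2 |  11 | b
   3 |   6 | babacb
   4 |   8 | bacb
   5 |   1 | bbcccbabacb
   6 |   2 | bcccbabacb
   7 |  10 | cb
   8 |   5 | cbabacb
   9 |   0 | cbbcccbabacb
  10 |   4 | ccbabacb
  11 |   3 | cccbabacb

SA = [7, 9, 11, 6, 8, 1, 2, 10, 5, 0, 4, 3]
[i] adj suffixes → lcp
  [1] 7/9 → 1 ('a')
  [2] 9/11 → 0 ('')
  [3] 11/6 → 1 ('b')
  [4] 6/8 → 2 ('ba')
  [5] 8/1 → 1 ('b')
  [6] 1/2 → 1 ('b')
  [7] 2/10 → 0 ('')
  [8] 10/5 → 2 ('cb')
  [9] 5/0 → 2 ('cb')
  [10] 0/4 → 1 ('c')
  [11] 4/3 → 2 ('cc')

n(n+1)/2 = 12·13/2 = 78
Σ LCP = 0 + 1 + 0 + 1 + 2 + 1 + 1 + 0 + 2 + 2 + 1 + 2 = 13
distinct = 78 − 13 = 65

65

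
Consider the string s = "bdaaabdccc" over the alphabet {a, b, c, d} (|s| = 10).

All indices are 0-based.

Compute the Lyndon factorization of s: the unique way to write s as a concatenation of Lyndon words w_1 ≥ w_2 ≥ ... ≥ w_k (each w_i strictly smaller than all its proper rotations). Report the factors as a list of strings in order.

emit factor 1: 'bd' (i=0, period=2)
emit factor 2: 'aaabdccc' (i=2, period=8)

["bd", "aaabdccc"]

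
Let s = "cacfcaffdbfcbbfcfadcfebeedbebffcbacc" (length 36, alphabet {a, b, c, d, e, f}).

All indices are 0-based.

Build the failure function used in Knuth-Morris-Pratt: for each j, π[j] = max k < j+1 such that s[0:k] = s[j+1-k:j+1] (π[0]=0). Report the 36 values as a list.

π[0] = 0
j=1 s[j]='a': π[1]=0 (border '')
j=2 s[j]='c': π[2]=1 (border 'c')
j=3 s[j]='f': k: 1→0; π[3]=0 (border '')
j=4 s[j]='c': π[4]=1 (border 'c')
j=5 s[j]='a': π[5]=2 (border 'ca')
j=6 s[j]='f': k: 2→0; π[6]=0 (border '')
j=7 s[j]='f': π[7]=0 (border '')
j=8 s[j]='d': π[8]=0 (border '')
j=9 s[j]='b': π[9]=0 (border '')
j=10 s[j]='f': π[10]=0 (border '')
j=11 s[j]='c': π[11]=1 (border 'c')
j=12 s[j]='b': k: 1→0; π[12]=0 (border '')
j=13 s[j]='b': π[13]=0 (border '')
j=14 s[j]='f': π[14]=0 (border '')
j=15 s[j]='c': π[15]=1 (border 'c')
j=16 s[j]='f': k: 1→0; π[16]=0 (border '')
j=17 s[j]='a': π[17]=0 (border '')
j=18 s[j]='d': π[18]=0 (border '')
j=19 s[j]='c': π[19]=1 (border 'c')
j=20 s[j]='f': k: 1→0; π[20]=0 (border '')
j=21 s[j]='e': π[21]=0 (border '')
j=22 s[j]='b': π[22]=0 (border '')
j=23 s[j]='e': π[23]=0 (border '')
j=24 s[j]='e': π[24]=0 (border '')
j=25 s[j]='d': π[25]=0 (border '')
j=26 s[j]='b': π[26]=0 (border '')
j=27 s[j]='e': π[27]=0 (border '')
j=28 s[j]='b': π[28]=0 (border '')
j=29 s[j]='f': π[29]=0 (border '')
j=30 s[j]='f': π[30]=0 (border '')
j=31 s[j]='c': π[31]=1 (border 'c')
j=32 s[j]='b': k: 1→0; π[32]=0 (border '')
j=33 s[j]='a': π[33]=0 (border '')
j=34 s[j]='c': π[34]=1 (border 'c')
j=35 s[j]='c': k: 1→0; π[35]=1 (border 'c')

[0, 0, 1, 0, 1, 2, 0, 0, 0, 0, 0, 1, 0, 0, 0, 1, 0, 0, 0, 1, 0, 0, 0, 0, 0, 0, 0, 0, 0, 0, 0, 1, 0, 0, 1, 1]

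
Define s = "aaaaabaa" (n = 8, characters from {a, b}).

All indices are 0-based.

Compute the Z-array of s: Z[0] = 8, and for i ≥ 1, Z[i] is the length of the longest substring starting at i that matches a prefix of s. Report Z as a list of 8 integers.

Z[0]=8
i=1: fresh scan; Z[1]=4 scan→box=[1,5)
i=2: min(r-i=3, Z[1]=4)=3; Z[2]=3
i=3: min(r-i=2, Z[2]=3)=2; Z[3]=2
i=4: min(r-i=1, Z[3]=2)=1; Z[4]=1
i=5: fresh scan; Z[5]=0
i=6: fresh scan; Z[6]=2 scan→box=[6,8)
i=7: min(r-i=1, Z[1]=4)=1; Z[7]=1

[8, 4, 3, 2, 1, 0, 2, 1]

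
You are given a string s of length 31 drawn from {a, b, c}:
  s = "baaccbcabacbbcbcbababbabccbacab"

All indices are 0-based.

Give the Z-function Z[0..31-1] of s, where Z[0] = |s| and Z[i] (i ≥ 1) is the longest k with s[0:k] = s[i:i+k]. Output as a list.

Z[0]=31
i=1: i≥r, start 0; Z[1]=0
i=2: i≥r, start 0; Z[2]=0
i=3: i≥r, start 0; Z[3]=0
i=4: i≥r, start 0; Z[4]=0
i=5: i≥r, start 0; Z[5]=1 grow→box=[5,6)
i=6: i≥r, start 0; Z[6]=0
i=7: i≥r, start 0; Z[7]=0
i=8: i≥r, start 0; Z[8]=2 grow→box=[8,10)
i=9: min(r-i=1, Z[1]=0)=0; Z[9]=0
i=10: i≥r, start 0; Z[10]=0
i=11: i≥r, start 0; Z[11]=1 grow→box=[11,12)
i=12: i≥r, start 0; Z[12]=1 grow→box=[12,13)
i=13: i≥r, start 0; Z[13]=0
i=14: i≥r, start 0; Z[14]=1 grow→box=[14,15)
i=15: i≥r, start 0; Z[15]=0
i=16: i≥r, start 0; Z[16]=2 grow→box=[16,18)
i=17: min(r-i=1, Z[1]=0)=0; Z[17]=0
i=18: i≥r, start 0; Z[18]=2 grow→box=[18,20)
i=19: min(r-i=1, Z[1]=0)=0; Z[19]=0
i=20: i≥r, start 0; Z[20]=1 grow→box=[20,21)
i=21: i≥r, start 0; Z[21]=2 grow→box=[21,23)
i=22: min(r-i=1, Z[1]=0)=0; Z[22]=0
i=23: i≥r, start 0; Z[23]=1 grow→box=[23,24)
i=24: i≥r, start 0; Z[24]=0
i=25: i≥r, start 0; Z[25]=0
i=26: i≥r, start 0; Z[26]=2 grow→box=[26,28)
i=27: min(r-i=1, Z[1]=0)=0; Z[27]=0
i=28: i≥r, start 0; Z[28]=0
i=29: i≥r, start 0; Z[29]=0
i=30: i≥r, start 0; Z[30]=1 grow→box=[30,31)

[31, 0, 0, 0, 0, 1, 0, 0, 2, 0, 0, 1, 1, 0, 1, 0, 2, 0, 2, 0, 1, 2, 0, 1, 0, 0, 2, 0, 0, 0, 1]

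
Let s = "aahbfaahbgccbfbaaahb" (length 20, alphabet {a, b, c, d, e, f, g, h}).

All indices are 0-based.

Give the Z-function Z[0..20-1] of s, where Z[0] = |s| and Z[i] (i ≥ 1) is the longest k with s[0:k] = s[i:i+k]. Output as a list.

[20, 1, 0, 0, 0, 4, 1, 0, 0, 0, 0, 0, 0, 0, 0, 2, 4, 1, 0, 0]

Z[0]=20
i=1: outside box; Z[1]=1 extend→box=[1,2)
i=2: outside box; Z[2]=0
i=3: outside box; Z[3]=0
i=4: outside box; Z[4]=0
i=5: outside box; Z[5]=4 extend→box=[5,9)
i=6: min(r-i=3, Z[1]=1)=1; Z[6]=1
i=7: min(r-i=2, Z[2]=0)=0; Z[7]=0
i=8: min(r-i=1, Z[3]=0)=0; Z[8]=0
i=9: outside box; Z[9]=0
i=10: outside box; Z[10]=0
i=11: outside box; Z[11]=0
i=12: outside box; Z[12]=0
i=13: outside box; Z[13]=0
i=14: outside box; Z[14]=0
i=15: outside box; Z[15]=2 extend→box=[15,17)
i=16: min(r-i=1, Z[1]=1)=1; Z[16]=4 extend→box=[16,20)
i=17: min(r-i=3, Z[1]=1)=1; Z[17]=1
i=18: min(r-i=2, Z[2]=0)=0; Z[18]=0
i=19: min(r-i=1, Z[3]=0)=0; Z[19]=0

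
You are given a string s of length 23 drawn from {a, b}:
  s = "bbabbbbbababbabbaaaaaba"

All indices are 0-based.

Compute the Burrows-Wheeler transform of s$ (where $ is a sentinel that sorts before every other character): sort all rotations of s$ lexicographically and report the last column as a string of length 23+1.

rank  rotation                  last
    0  $bbabbbbbababbabbaaaaaba  a
    1  a$bbabbbbbababbabbaaaaab  b
    2  aaaaaba$bbabbbbbababbabb  b
    3  aaaaba$bbabbbbbababbabba  a
    4  aaaba$bbabbbbbababbabbaa  a
    5  aaba$bbabbbbbababbabbaaa  a
    6  aba$bbabbbbbababbabbaaaa  a
    7  ababbabbaaaaaba$bbabbbbb  b
    8  abbaaaaaba$bbabbbbbababb  b
    9  abbabbaaaaaba$bbabbbbbab  b
   10  abbbbbababbabbaaaaaba$bb  b
   11  ba$bbabbbbbababbabbaaaaa  a
   12  baaaaaba$bbabbbbbababbab  b
   13  bababbabbaaaaaba$bbabbbb  b
   14  babbaaaaaba$bbabbbbbabab  b
   15  babbabbaaaaaba$bbabbbbba  a
   16  babbbbbababbabbaaaaaba$b  b
   17  bbaaaaaba$bbabbbbbababba  a
   18  bbababbabbaaaaaba$bbabbb  b
   19  bbabbaaaaaba$bbabbbbbaba  a
   20  bbabbbbbababbabbaaaaaba$  $
   21  bbbababbabbaaaaaba$bbabb  b
   22  bbbbababbabbaaaaaba$bbab  b
   23  bbbbbababbabbaaaaaba$bba  a

abbaaaabbbbabbbababa$bba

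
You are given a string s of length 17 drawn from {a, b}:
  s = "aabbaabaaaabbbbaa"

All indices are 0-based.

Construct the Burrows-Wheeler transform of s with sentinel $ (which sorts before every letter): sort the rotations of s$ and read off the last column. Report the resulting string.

rank  rotation            last
    0  $aabbaabaaaabbbbaa  a
    1  a$aabbaabaaaabbbba  a
    2  aa$aabbaabaaaabbbb  b
    3  aaaabbbbaa$aabbaab  b
    4  aaabbbbaa$aabbaaba  a
    5  aabaaaabbbbaa$aabb  b
    6  aabbaabaaaabbbbaa$  $
    7  aabbbbaa$aabbaabaa  a
    8  abaaaabbbbaa$aabba  a
    9  abbaabaaaabbbbaa$a  a
   10  abbbbaa$aabbaabaaa  a
   11  baa$aabbaabaaaabbb  b
   12  baaaabbbbaa$aabbaa  a
   13  baabaaaabbbbaa$aab  b
   14  bbaa$aabbaabaaaabb  b
   15  bbaabaaaabbbbaa$aa  a
   16  bbbaa$aabbaabaaaab  b
   17  bbbbaa$aabbaabaaaa  a

aabbab$aaaababbaba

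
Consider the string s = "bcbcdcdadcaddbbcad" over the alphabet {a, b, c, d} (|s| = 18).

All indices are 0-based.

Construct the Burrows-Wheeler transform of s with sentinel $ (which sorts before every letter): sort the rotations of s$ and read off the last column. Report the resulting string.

rank  rotation             last
    0  $bcbcdcdadcaddbbcad  d
    1  ad$bcbcdcdadcaddbbc  c
    2  adcaddbbcad$bcbcdcd  d
    3  addbbcad$bcbcdcdadc  c
    4  bbcad$bcbcdcdadcadd  d
    5  bcad$bcbcdcdadcaddb  b
    6  bcbcdcdadcaddbbcad$  $
    7  bcdcdadcaddbbcad$bc  c
    8  cad$bcbcdcdadcaddbb  b
    9  caddbbcad$bcbcdcdad  d
   10  cbcdcdadcaddbbcad$b  b
   11  cdadcaddbbcad$bcbcd  d
   12  cdcdadcaddbbcad$bcb  b
   13  d$bcbcdcdadcaddbbca  a
   14  dadcaddbbcad$bcbcdc  c
   15  dbbcad$bcbcdcdadcad  d
   16  dcaddbbcad$bcbcdcda  a
   17  dcdadcaddbbcad$bcbc  c
   18  ddbbcad$bcbcdcdadca  a

dcdcdb$cbdbdbacdaca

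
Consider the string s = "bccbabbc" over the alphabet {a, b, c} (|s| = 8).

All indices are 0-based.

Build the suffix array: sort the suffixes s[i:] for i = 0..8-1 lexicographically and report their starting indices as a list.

sorted suffixes:
  #0 SA[0]=4  'abbc'
  #1 SA[1]=3  'babbc'
  #2 SA[2]=5  'bbc'
  #3 SA[3]=6  'bc'
  #4 SA[4]=0  'bccbabbc'
  #5 SA[5]=7  'c'
  #6 SA[6]=2  'cbabbc'
  #7 SA[7]=1  'ccbabbc'

[4, 3, 5, 6, 0, 7, 2, 1]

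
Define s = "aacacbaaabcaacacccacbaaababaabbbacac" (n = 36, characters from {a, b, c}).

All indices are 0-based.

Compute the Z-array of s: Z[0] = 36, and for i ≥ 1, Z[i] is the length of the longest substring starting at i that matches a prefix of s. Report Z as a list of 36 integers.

Z[0]=36
i=1: outside box; Z[1]=1 scan→box=[1,2)
i=2: outside box; Z[2]=0
i=3: outside box; Z[3]=1 scan→box=[3,4)
i=4: outside box; Z[4]=0
i=5: outside box; Z[5]=0
i=6: outside box; Z[6]=2 scan→box=[6,8)
i=7: min(r-i=1, Z[1]=1)=1; Z[7]=2 scan→box=[7,9)
i=8: min(r-i=1, Z[1]=1)=1; Z[8]=1
i=9: outside box; Z[9]=0
i=10: outside box; Z[10]=0
i=11: outside box; Z[11]=5 scan→box=[11,16)
i=12: min(r-i=4, Z[1]=1)=1; Z[12]=1
i=13: min(r-i=3, Z[2]=0)=0; Z[13]=0
i=14: min(r-i=2, Z[3]=1)=1; Z[14]=1
i=15: min(r-i=1, Z[4]=0)=0; Z[15]=0
i=16: outside box; Z[16]=0
i=17: outside box; Z[17]=0
i=18: outside box; Z[18]=1 scan→box=[18,19)
i=19: outside box; Z[19]=0
i=20: outside box; Z[20]=0
i=21: outside box; Z[21]=2 scan→box=[21,23)
i=22: min(r-i=1, Z[1]=1)=1; Z[22]=2 scan→box=[22,24)
i=23: min(r-i=1, Z[1]=1)=1; Z[23]=1
i=24: outside box; Z[24]=0
i=25: outside box; Z[25]=1 scan→box=[25,26)
i=26: outside box; Z[26]=0
i=27: outside box; Z[27]=2 scan→box=[27,29)
i=28: min(r-i=1, Z[1]=1)=1; Z[28]=1
i=29: outside box; Z[29]=0
i=30: outside box; Z[30]=0
i=31: outside box; Z[31]=0
i=32: outside box; Z[32]=1 scan→box=[32,33)
i=33: outside box; Z[33]=0
i=34: outside box; Z[34]=1 scan→box=[34,35)
i=35: outside box; Z[35]=0

[36, 1, 0, 1, 0, 0, 2, 2, 1, 0, 0, 5, 1, 0, 1, 0, 0, 0, 1, 0, 0, 2, 2, 1, 0, 1, 0, 2, 1, 0, 0, 0, 1, 0, 1, 0]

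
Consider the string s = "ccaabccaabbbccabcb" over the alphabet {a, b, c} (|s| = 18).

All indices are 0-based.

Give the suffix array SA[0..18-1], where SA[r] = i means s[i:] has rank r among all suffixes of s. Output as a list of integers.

[7, 2, 8, 14, 3, 17, 9, 10, 15, 4, 11, 6, 1, 13, 16, 5, 0, 12]

sorted suffixes:
  #0 SA[0]=7  'aabbbccabcb'
  #1 SA[1]=2  'aabccaabbbccabcb'
  #2 SA[2]=8  'abbbccabcb'
  #3 SA[3]=14  'abcb'
  #4 SA[4]=3  'abccaabbbccabcb'
  #5 SA[5]=17  'b'
  #6 SA[6]=9  'bbbccabcb'
  #7 SA[7]=10  'bbccabcb'
  #8 SA[8]=15  'bcb'
  #9 SA[9]=4  'bccaabbbccabcb'
  #10 SA[10]=11  'bccabcb'
  #11 SA[11]=6  'caabbbccabcb'
  #12 SA[12]=1  'caabccaabbbccabcb'
  #13 SA[13]=13  'cabcb'
  #14 SA[14]=16  'cb'
  #15 SA[15]=5  'ccaabbbccabcb'
  #16 SA[16]=0  'ccaabccaabbbccabcb'
  #17 SA[17]=12  'ccabcb'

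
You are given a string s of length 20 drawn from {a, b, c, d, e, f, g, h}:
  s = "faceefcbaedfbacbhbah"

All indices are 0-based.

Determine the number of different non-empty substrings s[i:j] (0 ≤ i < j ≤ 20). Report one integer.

rank | idx | suffix
   0 |  13 | acbhbah
   1 |   1 | aceefcbaedfbacbhbah
   2 |   8 | aedfbacbhbah
   3 |  18 | ah
   4 |  12 | bacbhbah
   5 |   7 | baedfbacbhbah
   6 |  17 | bah
   7 |  15 | bhbah
   8 |   6 | cbaedfbacbhbah
   9 |  14 | cbhbah
  10 |   2 | ceefcbaedfbacbhbah
  11 |  10 | dfbacbhbah
  12 |   9 | edfbacbhbah
  13 |   3 | eefcbaedfbacbhbah
  14 |   4 | efcbaedfbacbhbah
  15 |   0 | faceefcbaedfbacbhbah
  16 |  11 | fbacbhbah
  17 |   5 | fcbaedfbacbhbah
  18 |  19 | h
  19 |  16 | hbah

SA = [13, 1, 8, 18, 12, 7, 17, 15, 6, 14, 2, 10, 9, 3, 4, 0, 11, 5, 19, 16]
[i] adj suffixes → lcp
  [1] 13/1 → 2 ('ac')
  [2] 1/8 → 1 ('a')
  [3] 8/18 → 1 ('a')
  [4] 18/12 → 0 ('')
  [5] 12/7 → 2 ('ba')
  [6] 7/17 → 2 ('ba')
  [7] 17/15 → 1 ('b')
  [8] 15/6 → 0 ('')
  [9] 6/14 → 2 ('cb')
  [10] 14/2 → 1 ('c')
  [11] 2/10 → 0 ('')
  [12] 10/9 → 0 ('')
  [13] 9/3 → 1 ('e')
  [14] 3/4 → 1 ('e')
  [15] 4/0 → 0 ('')
  [16] 0/11 → 1 ('f')
  [17] 11/5 → 1 ('f')
  [18] 5/19 → 0 ('')
  [19] 19/16 → 1 ('h')

n(n+1)/2 = 20·21/2 = 210
Σ LCP = 0 + 2 + 1 + 1 + 0 + 2 + 2 + 1 + 0 + 2 + 1 + 0 + 0 + 1 + 1 + 0 + 1 + 1 + 0 + 1 = 17
distinct = 210 − 17 = 193

193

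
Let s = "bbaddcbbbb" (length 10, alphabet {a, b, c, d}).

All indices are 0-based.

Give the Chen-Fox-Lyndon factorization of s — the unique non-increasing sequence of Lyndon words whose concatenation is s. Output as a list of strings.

emit factor 1: 'b' (i=0, period=1)
emit factor 2: 'b' (i=1, period=1)
emit factor 3: 'addcbbbb' (i=2, period=8)

["b", "b", "addcbbbb"]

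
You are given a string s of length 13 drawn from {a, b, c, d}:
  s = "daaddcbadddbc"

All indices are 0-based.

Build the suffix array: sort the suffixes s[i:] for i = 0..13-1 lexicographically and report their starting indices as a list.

rank | idx | suffix
   0 |   1 | aaddcbadddbc
   1 |   2 | addcbadddbc
   2 |   7 | adddbc
   3 |   6 | badddbc
   4 |  11 | bc
   5 |  12 | c
   6 |   5 | cbadddbc
   7 |   0 | daaddcbadddbc
   8 |  10 | dbc
   9 |   4 | dcbadddbc
  10 |   9 | ddbc
  11 |   3 | ddcbadddbc
  12 |   8 | dddbc

[1, 2, 7, 6, 11, 12, 5, 0, 10, 4, 9, 3, 8]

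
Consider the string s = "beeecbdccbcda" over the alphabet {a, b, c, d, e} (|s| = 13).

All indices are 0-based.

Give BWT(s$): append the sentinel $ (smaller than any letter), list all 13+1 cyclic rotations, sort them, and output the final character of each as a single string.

rank  rotation        last
    0  $beeecbdccbcda  a
    1  a$beeecbdccbcd  d
    2  bcda$beeecbdcc  c
    3  bdccbcda$beeec  c
    4  beeecbdccbcda$  $
    5  cbcda$beeecbdc  c
    6  cbdccbcda$beee  e
    7  ccbcda$beeecbd  d
    8  cda$beeecbdccb  b
    9  da$beeecbdccbc  c
   10  dccbcda$beeecb  b
   11  ecbdccbcda$bee  e
   12  eecbdccbcda$be  e
   13  eeecbdccbcda$b  b

adcc$cedbcbeeb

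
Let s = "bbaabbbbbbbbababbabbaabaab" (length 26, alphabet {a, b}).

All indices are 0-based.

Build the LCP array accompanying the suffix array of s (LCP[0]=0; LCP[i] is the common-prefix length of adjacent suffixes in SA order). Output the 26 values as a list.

[0, 3, 3, 1, 2, 3, 2, 4, 3, 0, 1, 4, 4, 2, 3, 5, 1, 5, 3, 4, 2, 3, 4, 5, 6, 7]

rank | idx | suffix
   0 |  23 | aab
   1 |  20 | aabaab
   2 |   2 | aabbbbbbbbababbabbaabaab
   3 |  24 | ab
   4 |  21 | abaab
   5 |  12 | ababbabbaabaab
   6 |  17 | abbaabaab
   7 |  14 | abbabbaabaab
   8 |   3 | abbbbbbbbababbabbaabaab
   9 |  25 | b
  10 |  22 | baab
  11 |  19 | baabaab
  12 |   1 | baabbbbbbbbababbabbaabaab
  13 |  11 | bababbabbaabaab
  14 |  16 | babbaabaab
  15 |  13 | babbabbaabaab
  16 |  18 | bbaabaab
  17 |   0 | bbaabbbbbbbbababbabbaabaab
  18 |  10 | bbababbabbaabaab
  19 |  15 | bbabbaabaab
  20 |   9 | bbbababbabbaabaab
  21 |   8 | bbbbababbabbaabaab
  22 |   7 | bbbbbababbabbaabaab
  23 |   6 | bbbbbbababbabbaabaab
  24 |   5 | bbbbbbbababbabbaabaab
  25 |   4 | bbbbbbbbababbabbaabaab

SA = [23, 20, 2, 24, 21, 12, 17, 14, 3, 25, 22, 19, 1, 11, 16, 13, 18, 0, 10, 15, 9, 8, 7, 6, 5, 4]
[i] adj suffixes → lcp
  [1] 23/20 → 3 ('aab')
  [2] 20/2 → 3 ('aab')
  [3] 2/24 → 1 ('a')
  [4] 24/21 → 2 ('ab')
  [5] 21/12 → 3 ('aba')
  [6] 12/17 → 2 ('ab')
  [7] 17/14 → 4 ('abba')
  [8] 14/3 → 3 ('abb')
  [9] 3/25 → 0 ('')
  [10] 25/22 → 1 ('b')
  [11] 22/19 → 4 ('baab')
  [12] 19/1 → 4 ('baab')
  [13] 1/11 → 2 ('ba')
  [14] 11/16 → 3 ('bab')
  [15] 16/13 → 5 ('babba')
  [16] 13/18 → 1 ('b')
  [17] 18/0 → 5 ('bbaab')
  [18] 0/10 → 3 ('bba')
  [19] 10/15 → 4 ('bbab')
  [20] 15/9 → 2 ('bb')
  [21] 9/8 → 3 ('bbb')
  [22] 8/7 → 4 ('bbbb')
  [23] 7/6 → 5 ('bbbbb')
  [24] 6/5 → 6 ('bbbbbb')
  [25] 5/4 → 7 ('bbbbbbb')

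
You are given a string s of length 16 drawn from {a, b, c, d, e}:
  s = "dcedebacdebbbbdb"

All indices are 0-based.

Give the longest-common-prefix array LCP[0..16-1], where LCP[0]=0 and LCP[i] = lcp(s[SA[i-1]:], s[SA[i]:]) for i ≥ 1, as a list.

[0, 0, 1, 1, 3, 2, 1, 0, 1, 0, 1, 1, 3, 0, 2, 1]

rank | idx | suffix
   0 |   6 | acdebbbbdb
   1 |  15 | b
   2 |   5 | bacdebbbbdb
   3 |  10 | bbbbdb
   4 |  11 | bbbdb
   5 |  12 | bbdb
   6 |  13 | bdb
   7 |   7 | cdebbbbdb
   8 |   1 | cedebacdebbbbdb
   9 |  14 | db
  10 |   0 | dcedebacdebbbbdb
  11 |   3 | debacdebbbbdb
  12 |   8 | debbbbdb
  13 |   4 | ebacdebbbbdb
  14 |   9 | ebbbbdb
  15 |   2 | edebacdebbbbdb

SA = [6, 15, 5, 10, 11, 12, 13, 7, 1, 14, 0, 3, 8, 4, 9, 2]
rank  pair      lcp
   1  s[6:],s[15:]  0  ''
   2  s[15:],s[5:]  1  'b'
   3  s[5:],s[10:]  1  'b'
   4  s[10:],s[11:]  3  'bbb'
   5  s[11:],s[12:]  2  'bb'
   6  s[12:],s[13:]  1  'b'
   7  s[13:],s[7:]  0  ''
   8  s[7:],s[1:]  1  'c'
   9  s[1:],s[14:]  0  ''
  10  s[14:],s[0:]  1  'd'
  11  s[0:],s[3:]  1  'd'
  12  s[3:],s[8:]  3  'deb'
  13  s[8:],s[4:]  0  ''
  14  s[4:],s[9:]  2  'eb'
  15  s[9:],s[2:]  1  'e'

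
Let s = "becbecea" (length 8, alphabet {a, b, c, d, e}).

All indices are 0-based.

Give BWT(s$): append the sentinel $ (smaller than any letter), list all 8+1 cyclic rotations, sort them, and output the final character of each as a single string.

ae$ceecbb

rank  rotation   last
    0  $becbecea  a
    1  a$becbece  e
    2  becbecea$  $
    3  becea$bec  c
    4  cbecea$be  e
    5  cea$becbe  e
    6  ea$becbec  c
    7  ecbecea$b  b
    8  ecea$becb  b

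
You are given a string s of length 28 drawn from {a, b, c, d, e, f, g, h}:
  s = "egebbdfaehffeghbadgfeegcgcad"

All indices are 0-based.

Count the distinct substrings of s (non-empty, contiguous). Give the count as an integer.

381

rank→(start, suffix):
  0 → (26, 'ad')
  1 → (16, 'adgfeegcgcad')
  2 → (7, 'aehffeghbadgfeegcgcad')
  3 → (15, 'badgfeegcgcad')
  4 → (3, 'bbdfaehffeghbadgfeegcgcad')
  5 → (4, 'bdfaehffeghbadgfeegcgcad')
  6 → (25, 'cad')
  7 → (23, 'cgcad')
  8 → (27, 'd')
  9 → (5, 'dfaehffeghbadgfeegcgcad')
  10 → (17, 'dgfeegcgcad')
  11 → (2, 'ebbdfaehffeghbadgfeegcgcad')
  12 → (20, 'eegcgcad')
  13 → (21, 'egcgcad')
  14 → (0, 'egebbdfaehffeghbadgfeegcgcad')
  15 → (12, 'eghbadgfeegcgcad')
  16 → (8, 'ehffeghbadgfeegcgcad')
  17 → (6, 'faehffeghbadgfeegcgcad')
  18 → (19, 'feegcgcad')
  19 → (11, 'feghbadgfeegcgcad')
  20 → (10, 'ffeghbadgfeegcgcad')
  21 → (24, 'gcad')
  22 → (22, 'gcgcad')
  23 → (1, 'gebbdfaehffeghbadgfeegcgcad')
  24 → (18, 'gfeegcgcad')
  25 → (13, 'ghbadgfeegcgcad')
  26 → (14, 'hbadgfeegcgcad')
  27 → (9, 'hffeghbadgfeegcgcad')

SA = [26, 16, 7, 15, 3, 4, 25, 23, 27, 5, 17, 2, 20, 21, 0, 12, 8, 6, 19, 11, 10, 24, 22, 1, 18, 13, 14, 9]
i: (SA[i-1],SA[i]) lcp shared
  1: (26,16) 2 'ad'
  2: (16,7) 1 'a'
  3: (7,15) 0 ''
  4: (15,3) 1 'b'
  5: (3,4) 1 'b'
  6: (4,25) 0 ''
  7: (25,23) 1 'c'
  8: (23,27) 0 ''
  9: (27,5) 1 'd'
  10: (5,17) 1 'd'
  11: (17,2) 0 ''
  12: (2,20) 1 'e'
  13: (20,21) 1 'e'
  14: (21,0) 2 'eg'
  15: (0,12) 2 'eg'
  16: (12,8) 1 'e'
  17: (8,6) 0 ''
  18: (6,19) 1 'f'
  19: (19,11) 2 'fe'
  20: (11,10) 1 'f'
  21: (10,24) 0 ''
  22: (24,22) 2 'gc'
  23: (22,1) 1 'g'
  24: (1,18) 1 'g'
  25: (18,13) 1 'g'
  26: (13,14) 0 ''
  27: (14,9) 1 'h'

n(n+1)/2 = 28·29/2 = 406
Σ LCP = 0 + 2 + 1 + 0 + 1 + 1 + 0 + 1 + 0 + 1 + 1 + 0 + 1 + 1 + 2 + 2 + 1 + 0 + 1 + 2 + 1 + 0 + 2 + 1 + 1 + 1 + 0 + 1 = 25
distinct = 406 − 25 = 381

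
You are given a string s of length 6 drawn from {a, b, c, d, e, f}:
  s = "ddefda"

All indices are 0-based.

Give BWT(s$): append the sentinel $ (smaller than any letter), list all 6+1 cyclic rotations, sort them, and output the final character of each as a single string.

adf$dde

rank  rotation last
    0  $ddefda  a
    1  a$ddefd  d
    2  da$ddef  f
    3  ddefda$  $
    4  defda$d  d
    5  efda$dd  d
    6  fda$dde  e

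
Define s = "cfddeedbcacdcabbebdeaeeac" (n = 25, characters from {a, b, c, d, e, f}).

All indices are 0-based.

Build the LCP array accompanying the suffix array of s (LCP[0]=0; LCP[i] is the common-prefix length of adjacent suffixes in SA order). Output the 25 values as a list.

sorted suffixes:
  #0 SA[0]=13  'abbebdeaeeac'
  #1 SA[1]=23  'ac'
  #2 SA[2]=9  'acdcabbebdeaeeac'
  #3 SA[3]=20  'aeeac'
  #4 SA[4]=14  'bbebdeaeeac'
  #5 SA[5]=7  'bcacdcabbebdeaeeac'
  #6 SA[6]=17  'bdeaeeac'
  #7 SA[7]=15  'bebdeaeeac'
  #8 SA[8]=24  'c'
  #9 SA[9]=12  'cabbebdeaeeac'
  #10 SA[10]=8  'cacdcabbebdeaeeac'
  #11 SA[11]=10  'cdcabbebdeaeeac'
  #12 SA[12]=0  'cfddeedbcacdcabbebdeaeeac'
  #13 SA[13]=6  'dbcacdcabbebdeaeeac'
  #14 SA[14]=11  'dcabbebdeaeeac'
  #15 SA[15]=2  'ddeedbcacdcabbebdeaeeac'
  #16 SA[16]=18  'deaeeac'
  #17 SA[17]=3  'deedbcacdcabbebdeaeeac'
  #18 SA[18]=22  'eac'
  #19 SA[19]=19  'eaeeac'
  #20 SA[20]=16  'ebdeaeeac'
  #21 SA[21]=5  'edbcacdcabbebdeaeeac'
  #22 SA[22]=21  'eeac'
  #23 SA[23]=4  'eedbcacdcabbebdeaeeac'
  #24 SA[24]=1  'fddeedbcacdcabbebdeaeeac'

SA = [13, 23, 9, 20, 14, 7, 17, 15, 24, 12, 8, 10, 0, 6, 11, 2, 18, 3, 22, 19, 16, 5, 21, 4, 1]
i: (SA[i-1],SA[i]) lcp shared
  1: (13,23) 1 'a'
  2: (23,9) 2 'ac'
  3: (9,20) 1 'a'
  4: (20,14) 0 ''
  5: (14,7) 1 'b'
  6: (7,17) 1 'b'
  7: (17,15) 1 'b'
  8: (15,24) 0 ''
  9: (24,12) 1 'c'
  10: (12,8) 2 'ca'
  11: (8,10) 1 'c'
  12: (10,0) 1 'c'
  13: (0,6) 0 ''
  14: (6,11) 1 'd'
  15: (11,2) 1 'd'
  16: (2,18) 1 'd'
  17: (18,3) 2 'de'
  18: (3,22) 0 ''
  19: (22,19) 2 'ea'
  20: (19,16) 1 'e'
  21: (16,5) 1 'e'
  22: (5,21) 1 'e'
  23: (21,4) 2 'ee'
  24: (4,1) 0 ''

[0, 1, 2, 1, 0, 1, 1, 1, 0, 1, 2, 1, 1, 0, 1, 1, 1, 2, 0, 2, 1, 1, 1, 2, 0]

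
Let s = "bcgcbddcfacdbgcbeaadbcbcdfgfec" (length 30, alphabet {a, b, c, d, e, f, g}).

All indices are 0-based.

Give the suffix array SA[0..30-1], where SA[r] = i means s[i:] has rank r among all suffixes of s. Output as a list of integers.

rank→(start, suffix):
  0 → (17, 'aadbcbcdfgfec')
  1 → (9, 'acdbgcbeaadbcbcdfgfec')
  2 → (18, 'adbcbcdfgfec')
  3 → (20, 'bcbcdfgfec')
  4 → (22, 'bcdfgfec')
  5 → (0, 'bcgcbddcfacdbgcbeaadbcbcdfgfec')
  6 → (4, 'bddcfacdbgcbeaadbcbcdfgfec')
  7 → (15, 'beaadbcbcdfgfec')
  8 → (12, 'bgcbeaadbcbcdfgfec')
  9 → (29, 'c')
  10 → (21, 'cbcdfgfec')
  11 → (3, 'cbddcfacdbgcbeaadbcbcdfgfec')
  12 → (14, 'cbeaadbcbcdfgfec')
  13 → (10, 'cdbgcbeaadbcbcdfgfec')
  14 → (23, 'cdfgfec')
  15 → (7, 'cfacdbgcbeaadbcbcdfgfec')
  16 → (1, 'cgcbddcfacdbgcbeaadbcbcdfgfec')
  17 → (19, 'dbcbcdfgfec')
  18 → (11, 'dbgcbeaadbcbcdfgfec')
  19 → (6, 'dcfacdbgcbeaadbcbcdfgfec')
  20 → (5, 'ddcfacdbgcbeaadbcbcdfgfec')
  21 → (24, 'dfgfec')
  22 → (16, 'eaadbcbcdfgfec')
  23 → (28, 'ec')
  24 → (8, 'facdbgcbeaadbcbcdfgfec')
  25 → (27, 'fec')
  26 → (25, 'fgfec')
  27 → (2, 'gcbddcfacdbgcbeaadbcbcdfgfec')
  28 → (13, 'gcbeaadbcbcdfgfec')
  29 → (26, 'gfec')

[17, 9, 18, 20, 22, 0, 4, 15, 12, 29, 21, 3, 14, 10, 23, 7, 1, 19, 11, 6, 5, 24, 16, 28, 8, 27, 25, 2, 13, 26]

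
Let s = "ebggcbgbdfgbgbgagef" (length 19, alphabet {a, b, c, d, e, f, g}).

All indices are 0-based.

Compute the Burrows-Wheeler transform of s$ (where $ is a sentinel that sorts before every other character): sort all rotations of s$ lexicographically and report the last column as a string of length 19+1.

rank  rotation              last
    0  $ebggcbgbdfgbgbgagef  f
    1  agef$ebggcbgbdfgbgbg  g
    2  bdfgbgbgagef$ebggcbg  g
    3  bgagef$ebggcbgbdfgbg  g
    4  bgbdfgbgbgagef$ebggc  c
    5  bgbgagef$ebggcbgbdfg  g
    6  bggcbgbdfgbgbgagef$e  e
    7  cbgbdfgbgbgagef$ebgg  g
    8  dfgbgbgagef$ebggcbgb  b
    9  ebggcbgbdfgbgbgagef$  $
   10  ef$ebggcbgbdfgbgbgag  g
   11  f$ebggcbgbdfgbgbgage  e
   12  fgbgbgagef$ebggcbgbd  d
   13  gagef$ebggcbgbdfgbgb  b
   14  gbdfgbgbgagef$ebggcb  b
   15  gbgagef$ebggcbgbdfgb  b
   16  gbgbgagef$ebggcbgbdf  f
   17  gcbgbdfgbgbgagef$ebg  g
   18  gef$ebggcbgbdfgbgbga  a
   19  ggcbgbdfgbgbgagef$eb  b

fgggcgegb$gedbbbfgab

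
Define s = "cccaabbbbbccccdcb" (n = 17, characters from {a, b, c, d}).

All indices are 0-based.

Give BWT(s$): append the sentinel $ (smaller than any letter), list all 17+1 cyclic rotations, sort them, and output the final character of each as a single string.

bcacabbbbcdc$bcccc

rank  rotation            last
    0  $cccaabbbbbccccdcb  b
    1  aabbbbbccccdcb$ccc  c
    2  abbbbbccccdcb$ccca  a
    3  b$cccaabbbbbccccdc  c
    4  bbbbbccccdcb$cccaa  a
    5  bbbbccccdcb$cccaab  b
    6  bbbccccdcb$cccaabb  b
    7  bbccccdcb$cccaabbb  b
    8  bccccdcb$cccaabbbb  b
    9  caabbbbbccccdcb$cc  c
   10  cb$cccaabbbbbccccd  d
   11  ccaabbbbbccccdcb$c  c
   12  cccaabbbbbccccdcb$  $
   13  ccccdcb$cccaabbbbb  b
   14  cccdcb$cccaabbbbbc  c
   15  ccdcb$cccaabbbbbcc  c
   16  cdcb$cccaabbbbbccc  c
   17  dcb$cccaabbbbbcccc  c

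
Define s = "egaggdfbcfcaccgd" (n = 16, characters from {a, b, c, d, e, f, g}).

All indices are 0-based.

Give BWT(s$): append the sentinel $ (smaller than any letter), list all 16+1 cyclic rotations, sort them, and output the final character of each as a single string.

rank  rotation           last
    0  $egaggdfbcfcaccgd  d
    1  accgd$egaggdfbcfc  c
    2  aggdfbcfcaccgd$eg  g
    3  bcfcaccgd$egaggdf  f
    4  caccgd$egaggdfbcf  f
    5  ccgd$egaggdfbcfca  a
    6  cfcaccgd$egaggdfb  b
    7  cgd$egaggdfbcfcac  c
    8  d$egaggdfbcfcaccg  g
    9  dfbcfcaccgd$egagg  g
   10  egaggdfbcfcaccgd$  $
   11  fbcfcaccgd$egaggd  d
   12  fcaccgd$egaggdfbc  c
   13  gaggdfbcfcaccgd$e  e
   14  gd$egaggdfbcfcacc  c
   15  gdfbcfcaccgd$egag  g
   16  ggdfbcfcaccgd$ega  a

dcgffabcgg$dcecga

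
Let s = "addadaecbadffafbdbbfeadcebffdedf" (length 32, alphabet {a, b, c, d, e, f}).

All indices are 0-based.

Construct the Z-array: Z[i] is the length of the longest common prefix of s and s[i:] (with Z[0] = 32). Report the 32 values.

Z[0]=32
i=1: fresh scan; Z[1]=0
i=2: fresh scan; Z[2]=0
i=3: fresh scan; Z[3]=2 grow→box=[3,5)
i=4: min(r-i=1, Z[1]=0)=0; Z[4]=0
i=5: fresh scan; Z[5]=1 grow→box=[5,6)
i=6: fresh scan; Z[6]=0
i=7: fresh scan; Z[7]=0
i=8: fresh scan; Z[8]=0
i=9: fresh scan; Z[9]=2 grow→box=[9,11)
i=10: min(r-i=1, Z[1]=0)=0; Z[10]=0
i=11: fresh scan; Z[11]=0
i=12: fresh scan; Z[12]=0
i=13: fresh scan; Z[13]=1 grow→box=[13,14)
i=14: fresh scan; Z[14]=0
i=15: fresh scan; Z[15]=0
i=16: fresh scan; Z[16]=0
i=17: fresh scan; Z[17]=0
i=18: fresh scan; Z[18]=0
i=19: fresh scan; Z[19]=0
i=20: fresh scan; Z[20]=0
i=21: fresh scan; Z[21]=2 grow→box=[21,23)
i=22: min(r-i=1, Z[1]=0)=0; Z[22]=0
i=23: fresh scan; Z[23]=0
i=24: fresh scan; Z[24]=0
i=25: fresh scan; Z[25]=0
i=26: fresh scan; Z[26]=0
i=27: fresh scan; Z[27]=0
i=28: fresh scan; Z[28]=0
i=29: fresh scan; Z[29]=0
i=30: fresh scan; Z[30]=0
i=31: fresh scan; Z[31]=0

[32, 0, 0, 2, 0, 1, 0, 0, 0, 2, 0, 0, 0, 1, 0, 0, 0, 0, 0, 0, 0, 2, 0, 0, 0, 0, 0, 0, 0, 0, 0, 0]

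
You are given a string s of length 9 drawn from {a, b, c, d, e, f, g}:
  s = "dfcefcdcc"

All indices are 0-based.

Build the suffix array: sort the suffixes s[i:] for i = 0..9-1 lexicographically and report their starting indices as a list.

[8, 7, 5, 2, 6, 0, 3, 4, 1]

rank | idx | suffix
   0 |   8 | c
   1 |   7 | cc
   2 |   5 | cdcc
   3 |   2 | cefcdcc
   4 |   6 | dcc
   5 |   0 | dfcefcdcc
   6 |   3 | efcdcc
   7 |   4 | fcdcc
   8 |   1 | fcefcdcc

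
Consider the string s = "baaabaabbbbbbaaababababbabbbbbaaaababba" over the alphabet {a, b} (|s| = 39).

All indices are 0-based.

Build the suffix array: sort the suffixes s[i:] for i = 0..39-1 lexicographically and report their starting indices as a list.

sorted suffixes:
  #0 SA[0]=38  'a'
  #1 SA[1]=30  'aaaababba'
  #2 SA[2]=1  'aaabaabbbbbbaaababababbabbbbbaaaababba'
  #3 SA[3]=13  'aaababababbabbbbbaaaababba'
  #4 SA[4]=31  'aaababba'
  #5 SA[5]=2  'aabaabbbbbbaaababababbabbbbbaaaababba'
  #6 SA[6]=14  'aababababbabbbbbaaaababba'
  #7 SA[7]=32  'aababba'
  #8 SA[8]=5  'aabbbbbbaaababababbabbbbbaaaababba'
  #9 SA[9]=3  'abaabbbbbbaaababababbabbbbbaaaababba'
  #10 SA[10]=15  'ababababbabbbbbaaaababba'
  #11 SA[11]=17  'abababbabbbbbaaaababba'
  #12 SA[12]=33  'ababba'
  #13 SA[13]=19  'ababbabbbbbaaaababba'
  #14 SA[14]=35  'abba'
  #15 SA[15]=21  'abbabbbbbaaaababba'
  #16 SA[16]=24  'abbbbbaaaababba'
  #17 SA[17]=6  'abbbbbbaaababababbabbbbbaaaababba'
  #18 SA[18]=37  'ba'
  #19 SA[19]=29  'baaaababba'
  #20 SA[20]=0  'baaabaabbbbbbaaababababbabbbbbaaaababba'
  #21 SA[21]=12  'baaababababbabbbbbaaaababba'
  #22 SA[22]=4  'baabbbbbbaaababababbabbbbbaaaababba'
  #23 SA[23]=16  'babababbabbbbbaaaababba'
  #24 SA[24]=18  'bababbabbbbbaaaababba'
  #25 SA[25]=34  'babba'
  #26 SA[26]=20  'babbabbbbbaaaababba'
  #27 SA[27]=23  'babbbbbaaaababba'
  #28 SA[28]=36  'bba'
  #29 SA[29]=28  'bbaaaababba'
  #30 SA[30]=11  'bbaaababababbabbbbbaaaababba'
  #31 SA[31]=22  'bbabbbbbaaaababba'
  #32 SA[32]=27  'bbbaaaababba'
  #33 SA[33]=10  'bbbaaababababbabbbbbaaaababba'
  #34 SA[34]=26  'bbbbaaaababba'
  #35 SA[35]=9  'bbbbaaababababbabbbbbaaaababba'
  #36 SA[36]=25  'bbbbbaaaababba'
  #37 SA[37]=8  'bbbbbaaababababbabbbbbaaaababba'
  #38 SA[38]=7  'bbbbbbaaababababbabbbbbaaaababba'

[38, 30, 1, 13, 31, 2, 14, 32, 5, 3, 15, 17, 33, 19, 35, 21, 24, 6, 37, 29, 0, 12, 4, 16, 18, 34, 20, 23, 36, 28, 11, 22, 27, 10, 26, 9, 25, 8, 7]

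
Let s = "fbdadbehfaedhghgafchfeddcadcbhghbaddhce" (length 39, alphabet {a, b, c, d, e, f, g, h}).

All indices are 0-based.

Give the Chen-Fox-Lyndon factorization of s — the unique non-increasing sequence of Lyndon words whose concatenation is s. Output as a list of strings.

emit factor 1: 'f' (i=0, period=1)
emit factor 2: 'bd' (i=1, period=2)
emit factor 3: 'adbehfaedhghgafchfeddcadcbhghbaddhce' (i=3, period=36)

["f", "bd", "adbehfaedhghgafchfeddcadcbhghbaddhce"]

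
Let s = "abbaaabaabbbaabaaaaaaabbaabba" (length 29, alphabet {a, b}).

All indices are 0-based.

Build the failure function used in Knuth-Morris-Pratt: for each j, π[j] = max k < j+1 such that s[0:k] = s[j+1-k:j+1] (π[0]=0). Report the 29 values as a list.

[0, 0, 0, 1, 1, 1, 2, 1, 1, 2, 3, 0, 1, 1, 2, 1, 1, 1, 1, 1, 1, 1, 2, 3, 4, 5, 2, 3, 4]

π[0] = 0
j=1 s[j]='b': π[1]=0 (border '')
j=2 s[j]='b': π[2]=0 (border '')
j=3 s[j]='a': π[3]=1 (border 'a')
j=4 s[j]='a': k: 1→0; π[4]=1 (border 'a')
j=5 s[j]='a': k: 1→0; π[5]=1 (border 'a')
j=6 s[j]='b': π[6]=2 (border 'ab')
j=7 s[j]='a': k: 2→0; π[7]=1 (border 'a')
j=8 s[j]='a': k: 1→0; π[8]=1 (border 'a')
j=9 s[j]='b': π[9]=2 (border 'ab')
j=10 s[j]='b': π[10]=3 (border 'abb')
j=11 s[j]='b': k: 3→0; π[11]=0 (border '')
j=12 s[j]='a': π[12]=1 (border 'a')
j=13 s[j]='a': k: 1→0; π[13]=1 (border 'a')
j=14 s[j]='b': π[14]=2 (border 'ab')
j=15 s[j]='a': k: 2→0; π[15]=1 (border 'a')
j=16 s[j]='a': k: 1→0; π[16]=1 (border 'a')
j=17 s[j]='a': k: 1→0; π[17]=1 (border 'a')
j=18 s[j]='a': k: 1→0; π[18]=1 (border 'a')
j=19 s[j]='a': k: 1→0; π[19]=1 (border 'a')
j=20 s[j]='a': k: 1→0; π[20]=1 (border 'a')
j=21 s[j]='a': k: 1→0; π[21]=1 (border 'a')
j=22 s[j]='b': π[22]=2 (border 'ab')
j=23 s[j]='b': π[23]=3 (border 'abb')
j=24 s[j]='a': π[24]=4 (border 'abba')
j=25 s[j]='a': π[25]=5 (border 'abbaa')
j=26 s[j]='b': k: 5→1; π[26]=2 (border 'ab')
j=27 s[j]='b': π[27]=3 (border 'abb')
j=28 s[j]='a': π[28]=4 (border 'abba')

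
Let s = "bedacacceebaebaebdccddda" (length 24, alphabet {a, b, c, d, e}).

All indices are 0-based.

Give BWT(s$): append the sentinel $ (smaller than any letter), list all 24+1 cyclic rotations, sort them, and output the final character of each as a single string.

addcbbeee$adaccdebdceaabc

rank  rotation                   last
    0  $bedacacceebaebaebdccddda  a
    1  a$bedacacceebaebaebdccddd  d
    2  acacceebaebaebdccddda$bed  d
    3  acceebaebaebdccddda$bedac  c
    4  aebaebdccddda$bedacacceeb  b
    5  aebdccddda$bedacacceebaeb  b
    6  baebaebdccddda$bedacaccee  e
    7  baebdccddda$bedacacceebae  e
    8  bdccddda$bedacacceebaebae  e
    9  bedacacceebaebaebdccddda$  $
   10  cacceebaebaebdccddda$beda  a
   11  ccddda$bedacacceebaebaebd  d
   12  cceebaebaebdccddda$bedaca  a
   13  cddda$bedacacceebaebaebdc  c
   14  ceebaebaebdccddda$bedacac  c
   15  da$bedacacceebaebaebdccdd  d
   16  dacacceebaebaebdccddda$be  e
   17  dccddda$bedacacceebaebaeb  b
   18  dda$bedacacceebaebaebdccd  d
   19  ddda$bedacacceebaebaebdcc  c
   20  ebaebaebdccddda$bedacacce  e
   21  ebaebdccddda$bedacacceeba  a
   22  ebdccddda$bedacacceebaeba  a
   23  edacacceebaebaebdccddda$b  b
   24  eebaebaebdccddda$bedacacc  c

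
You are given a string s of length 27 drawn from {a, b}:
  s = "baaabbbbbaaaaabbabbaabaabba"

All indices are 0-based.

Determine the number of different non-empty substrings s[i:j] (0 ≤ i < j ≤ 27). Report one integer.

rank | idx | suffix
   0 |  26 | a
   1 |   9 | aaaaabbabbaabaabba
   2 |  10 | aaaabbabbaabaabba
   3 |  11 | aaabbabbaabaabba
   4 |   1 | aaabbbbbaaaaabbabbaabaabba
   5 |  19 | aabaabba
   6 |  22 | aabba
   7 |  12 | aabbabbaabaabba
   8 |   2 | aabbbbbaaaaabbabbaabaabba
   9 |  20 | abaabba
  10 |  23 | abba
  11 |  16 | abbaabaabba
  12 |  13 | abbabbaabaabba
  13 |   3 | abbbbbaaaaabbabbaabaabba
  14 |  25 | ba
  15 |   8 | baaaaabbabbaabaabba
  16 |   0 | baaabbbbbaaaaabbabbaabaabba
  17 |  18 | baabaabba
  18 |  21 | baabba
  19 |  15 | babbaabaabba
  20 |  24 | bba
  21 |   7 | bbaaaaabbabbaabaabba
  22 |  17 | bbaabaabba
  23 |  14 | bbabbaabaabba
  24 |   6 | bbbaaaaabbabbaabaabba
  25 |   5 | bbbbaaaaabbabbaabaabba
  26 |   4 | bbbbbaaaaabbabbaabaabba

SA = [26, 9, 10, 11, 1, 19, 22, 12, 2, 20, 23, 16, 13, 3, 25, 8, 0, 18, 21, 15, 24, 7, 17, 14, 6, 5, 4]
[i] adj suffixes → lcp
  [1] 26/9 → 1 ('a')
  [2] 9/10 → 4 ('aaaa')
  [3] 10/11 → 3 ('aaa')
  [4] 11/1 → 5 ('aaabb')
  [5] 1/19 → 2 ('aa')
  [6] 19/22 → 3 ('aab')
  [7] 22/12 → 5 ('aabba')
  [8] 12/2 → 4 ('aabb')
  [9] 2/20 → 1 ('a')
  [10] 20/23 → 2 ('ab')
  [11] 23/16 → 4 ('abba')
  [12] 16/13 → 4 ('abba')
  [13] 13/3 → 3 ('abb')
  [14] 3/25 → 0 ('')
  [15] 25/8 → 2 ('ba')
  [16] 8/0 → 4 ('baaa')
  [17] 0/18 → 3 ('baa')
  [18] 18/21 → 4 ('baab')
  [19] 21/15 → 2 ('ba')
  [20] 15/24 → 1 ('b')
  [21] 24/7 → 3 ('bba')
  [22] 7/17 → 4 ('bbaa')
  [23] 17/14 → 3 ('bba')
  [24] 14/6 → 2 ('bb')
  [25] 6/5 → 3 ('bbb')
  [26] 5/4 → 4 ('bbbb')

n(n+1)/2 = 27·28/2 = 378
Σ LCP = 0 + 1 + 4 + 3 + 5 + 2 + 3 + 5 + 4 + 1 + 2 + 4 + 4 + 3 + 0 + 2 + 4 + 3 + 4 + 2 + 1 + 3 + 4 + 3 + 2 + 3 + 4 = 76
distinct = 378 − 76 = 302

302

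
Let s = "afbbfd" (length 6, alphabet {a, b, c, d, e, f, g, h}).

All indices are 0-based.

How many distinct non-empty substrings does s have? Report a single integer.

19

rank | idx | suffix
   0 |   0 | afbbfd
   1 |   2 | bbfd
   2 |   3 | bfd
   3 |   5 | d
   4 |   1 | fbbfd
   5 |   4 | fd

SA = [0, 2, 3, 5, 1, 4]
rank  pair      lcp
   1  s[0:],s[2:]  0  ''
   2  s[2:],s[3:]  1  'b'
   3  s[3:],s[5:]  0  ''
   4  s[5:],s[1:]  0  ''
   5  s[1:],s[4:]  1  'f'

n(n+1)/2 = 6·7/2 = 21
Σ LCP = 0 + 0 + 1 + 0 + 0 + 1 = 2
distinct = 21 − 2 = 19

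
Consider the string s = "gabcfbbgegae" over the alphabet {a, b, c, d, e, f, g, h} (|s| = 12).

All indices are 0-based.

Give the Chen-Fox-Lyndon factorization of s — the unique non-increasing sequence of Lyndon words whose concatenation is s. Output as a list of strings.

["g", "abcfbbgegae"]

emit factor 1: 'g' (i=0, period=1)
emit factor 2: 'abcfbbgegae' (i=1, period=11)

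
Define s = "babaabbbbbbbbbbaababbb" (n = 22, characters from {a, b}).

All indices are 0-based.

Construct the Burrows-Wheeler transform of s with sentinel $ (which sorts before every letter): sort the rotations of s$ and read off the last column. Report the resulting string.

rank  rotation                 last
    0  $babaabbbbbbbbbbaababbb  b
    1  aababbb$babaabbbbbbbbbb  b
    2  aabbbbbbbbbbaababbb$bab  b
    3  abaabbbbbbbbbbaababbb$b  b
    4  ababbb$babaabbbbbbbbbba  a
    5  abbb$babaabbbbbbbbbbaab  b
    6  abbbbbbbbbbaababbb$baba  a
    7  b$babaabbbbbbbbbbaababb  b
    8  baababbb$babaabbbbbbbbb  b
    9  baabbbbbbbbbbaababbb$ba  a
   10  babaabbbbbbbbbbaababbb$  $
   11  babbb$babaabbbbbbbbbbaa  a
   12  bb$babaabbbbbbbbbbaabab  b
   13  bbaababbb$babaabbbbbbbb  b
   14  bbb$babaabbbbbbbbbbaaba  a
   15  bbbaababbb$babaabbbbbbb  b
   16  bbbbaababbb$babaabbbbbb  b
   17  bbbbbaababbb$babaabbbbb  b
   18  bbbbbbaababbb$babaabbbb  b
   19  bbbbbbbaababbb$babaabbb  b
   20  bbbbbbbbaababbb$babaabb  b
   21  bbbbbbbbbaababbb$babaab  b
   22  bbbbbbbbbbaababbb$babaa  a

bbbbababba$abbabbbbbbba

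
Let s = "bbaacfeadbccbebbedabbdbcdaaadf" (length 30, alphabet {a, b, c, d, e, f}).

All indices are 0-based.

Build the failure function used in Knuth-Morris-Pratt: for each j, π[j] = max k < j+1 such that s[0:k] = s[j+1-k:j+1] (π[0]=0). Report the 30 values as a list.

[0, 1, 0, 0, 0, 0, 0, 0, 0, 1, 0, 0, 1, 0, 1, 2, 0, 0, 0, 1, 2, 0, 1, 0, 0, 0, 0, 0, 0, 0]

π[0] = 0
j=1 s[j]='b': π[1]=1 (border 'b')
j=2 s[j]='a': k: 1→0; π[2]=0 (border '')
j=3 s[j]='a': π[3]=0 (border '')
j=4 s[j]='c': π[4]=0 (border '')
j=5 s[j]='f': π[5]=0 (border '')
j=6 s[j]='e': π[6]=0 (border '')
j=7 s[j]='a': π[7]=0 (border '')
j=8 s[j]='d': π[8]=0 (border '')
j=9 s[j]='b': π[9]=1 (border 'b')
j=10 s[j]='c': k: 1→0; π[10]=0 (border '')
j=11 s[j]='c': π[11]=0 (border '')
j=12 s[j]='b': π[12]=1 (border 'b')
j=13 s[j]='e': k: 1→0; π[13]=0 (border '')
j=14 s[j]='b': π[14]=1 (border 'b')
j=15 s[j]='b': π[15]=2 (border 'bb')
j=16 s[j]='e': k: 2→1→0; π[16]=0 (border '')
j=17 s[j]='d': π[17]=0 (border '')
j=18 s[j]='a': π[18]=0 (border '')
j=19 s[j]='b': π[19]=1 (border 'b')
j=20 s[j]='b': π[20]=2 (border 'bb')
j=21 s[j]='d': k: 2→1→0; π[21]=0 (border '')
j=22 s[j]='b': π[22]=1 (border 'b')
j=23 s[j]='c': k: 1→0; π[23]=0 (border '')
j=24 s[j]='d': π[24]=0 (border '')
j=25 s[j]='a': π[25]=0 (border '')
j=26 s[j]='a': π[26]=0 (border '')
j=27 s[j]='a': π[27]=0 (border '')
j=28 s[j]='d': π[28]=0 (border '')
j=29 s[j]='f': π[29]=0 (border '')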